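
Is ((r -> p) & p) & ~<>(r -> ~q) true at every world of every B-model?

Tableau for the negation ~(((r -> p) & p) & ~<>(r -> ~q)):
1. ~(((r -> p) & p) & ~<>(r -> ~q)), u
2. <>(r -> ~q), u
3. r -> ~q, v
4. ~q, v
Accessibility: uRu, uRv, vRu, vRv
The negation has an open branch (countermodel exists).

Invalid (countermodel exists)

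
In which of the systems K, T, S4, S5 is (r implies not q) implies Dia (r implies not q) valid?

T-tableau for the negation not ((r implies not q) implies Dia (r implies not q)):
1. not ((r implies not q) implies Dia (r implies not q)), u
2. r implies not q, u
3. not Dia (r implies not q), u
4. not (r implies not q), u
5. r, u
6. q, u
7. not q, u
Accessibility: uRu
Branch closes: q and not q both at u.
Every branch closes (one shown): valid in T, hence also in S4, S5 (every theorem of T is a theorem of S4 and S5).
K-tableau for the negation not ((r implies not q) implies Dia (r implies not q)):
1. not ((r implies not q) implies Dia (r implies not q)), u
2. r implies not q, u
3. not Dia (r implies not q), u
4. not q, u
Complete open branch: countermodel on a K-frame, so not valid in K.

T, S4, S5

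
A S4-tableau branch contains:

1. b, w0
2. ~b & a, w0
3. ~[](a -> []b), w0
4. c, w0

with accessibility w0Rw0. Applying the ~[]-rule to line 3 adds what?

a fresh world w1 with w0Rw1, and ~(a -> []b) at w1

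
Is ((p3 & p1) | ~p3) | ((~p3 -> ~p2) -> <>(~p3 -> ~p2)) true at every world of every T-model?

Yes, valid

Tableau for the negation ~(((p3 & p1) | ~p3) | ((~p3 -> ~p2) -> <>(~p3 -> ~p2))):
1. ~(((p3 & p1) | ~p3) | ((~p3 -> ~p2) -> <>(~p3 -> ~p2))), 0
2. ~((p3 & p1) | ~p3), 0
3. ~((~p3 -> ~p2) -> <>(~p3 -> ~p2)), 0
4. ~(p3 & p1), 0
5. p3, 0
6. ~p3 -> ~p2, 0
7. ~<>(~p3 -> ~p2), 0
8. ~(~p3 -> ~p2), 0
9. ~p3, 0
10. p2, 0
Accessibility: 0R0
Branch closes: p3 and ~p3 both at 0.
All branches of the negation close; one closing branch shown above.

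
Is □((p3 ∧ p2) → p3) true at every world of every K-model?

Valid in K

Tableau for the negation ¬□((p3 ∧ p2) → p3):
1. ¬□((p3 ∧ p2) → p3), 0
2. ¬((p3 ∧ p2) → p3), 1
3. p3 ∧ p2, 1
4. ¬p3, 1
5. p3, 1
6. p2, 1
Accessibility: 0R1
Branch closes: p3 and ¬p3 both at 1.
Every branch of the negation's tableau closes; the branch above is one of them.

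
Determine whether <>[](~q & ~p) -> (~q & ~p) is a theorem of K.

Tableau for the negation ~(<>[](~q & ~p) -> (~q & ~p)):
1. ~(<>[](~q & ~p) -> (~q & ~p)), u
2. <>[](~q & ~p), u
3. ~(~q & ~p), u
4. p, u
5. [](~q & ~p), v
Accessibility: uRv
The negation has an open branch (countermodel exists).

Invalid (countermodel exists)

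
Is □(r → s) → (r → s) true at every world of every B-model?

Valid

Tableau for the negation ¬(□(r → s) → (r → s)):
1. ¬(□(r → s) → (r → s)), 0
2. □(r → s), 0   [¬→-rule on 1]
3. ¬(r → s), 0   [¬→-rule on 1]
4. r, 0   [¬→-rule on 3]
5. ¬s, 0   [¬→-rule on 3]
6. r → s, 0   [□-rule on 2 via 0R0]
7. s, 0   [→-rule on 6 (branches; this branch)]
Accessibility: 0R0
Branch closes: s and ¬s both at 0.
All branches of the negation close; one closing branch shown above.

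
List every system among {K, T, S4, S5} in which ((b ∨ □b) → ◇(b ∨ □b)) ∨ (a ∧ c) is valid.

T, S4, S5

K-tableau for the negation ¬(((b ∨ □b) → ◇(b ∨ □b)) ∨ (a ∧ c)):
1. ¬(((b ∨ □b) → ◇(b ∨ □b)) ∨ (a ∧ c)), 0
2. ¬((b ∨ □b) → ◇(b ∨ □b)), 0
3. ¬(a ∧ c), 0
4. b ∨ □b, 0
5. ¬◇(b ∨ □b), 0
6. ¬c, 0
7. □b, 0
Complete open branch: countermodel on a K-frame, so not valid in K.
T-tableau for the negation ¬(((b ∨ □b) → ◇(b ∨ □b)) ∨ (a ∧ c)):
1. ¬(((b ∨ □b) → ◇(b ∨ □b)) ∨ (a ∧ c)), 0
2. ¬((b ∨ □b) → ◇(b ∨ □b)), 0
3. ¬(a ∧ c), 0
4. b ∨ □b, 0
5. ¬◇(b ∨ □b), 0
6. ¬(b ∨ □b), 0
7. ¬b, 0
8. ¬□b, 0
9. ¬c, 0
10. □b, 0
11. b, 0
Accessibility: 0R0
Branch closes: b and ¬b both at 0.
Every branch closes (one shown): valid in T, hence also in S4, S5 (every theorem of T is a theorem of S4 and S5).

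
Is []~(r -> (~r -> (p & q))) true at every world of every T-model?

Tableau for the negation ~[]~(r -> (~r -> (p & q))):
1. ~[]~(r -> (~r -> (p & q))), u
2. r -> (~r -> (p & q)), v
3. ~r -> (p & q), v
4. p & q, v
5. p, v
6. q, v
Accessibility: uRu, uRv, vRv
The negation has an open branch (countermodel exists).

No, not valid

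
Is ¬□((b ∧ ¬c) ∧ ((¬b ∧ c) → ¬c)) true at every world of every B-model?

Not valid

Tableau for the negation □((b ∧ ¬c) ∧ ((¬b ∧ c) → ¬c)):
1. □((b ∧ ¬c) ∧ ((¬b ∧ c) → ¬c)), 0
2. (b ∧ ¬c) ∧ ((¬b ∧ c) → ¬c), 0
3. b ∧ ¬c, 0
4. (¬b ∧ c) → ¬c, 0
5. b, 0
6. ¬c, 0
Accessibility: 0R0
The negation has an open branch (countermodel exists).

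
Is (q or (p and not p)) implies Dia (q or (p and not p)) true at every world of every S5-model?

Tableau for the negation not ((q or (p and not p)) implies Dia (q or (p and not p))):
1. not ((q or (p and not p)) implies Dia (q or (p and not p))), u
2. q or (p and not p), u
3. not Dia (q or (p and not p)), u
4. not (q or (p and not p)), u
5. not q, u
6. not (p and not p), u
7. p and not p, u
8. p, u
9. not p, u
Accessibility: uRu
Branch closes: p and not p both at u.
Every branch of the negation's tableau closes; the branch above is one of them.

Valid in S5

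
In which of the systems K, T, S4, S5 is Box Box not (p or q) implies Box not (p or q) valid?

K-tableau for the negation not (Box Box not (p or q) implies Box not (p or q)):
1. not (Box Box not (p or q) implies Box not (p or q)), 0
2. Box Box not (p or q), 0
3. not Box not (p or q), 0
4. p or q, 1
5. Box not (p or q), 1
6. q, 1
Accessibility: 0R1
Complete open branch: countermodel on a K-frame, so not valid in K.
T-tableau for the negation not (Box Box not (p or q) implies Box not (p or q)):
1. not (Box Box not (p or q) implies Box not (p or q)), 0
2. Box Box not (p or q), 0
3. not Box not (p or q), 0
4. Box not (p or q), 0
5. not (p or q), 0
6. not p, 0
7. not q, 0
8. p or q, 1
9. Box not (p or q), 1
10. not (p or q), 1
11. not p, 1
12. not q, 1
13. q, 1
Accessibility: 0R0, 0R1, 1R1
Branch closes: q and not q both at 1.
Every branch closes (one shown): valid in T, hence also in S4, S5 (every theorem of T is a theorem of S4 and S5).

T, S4, S5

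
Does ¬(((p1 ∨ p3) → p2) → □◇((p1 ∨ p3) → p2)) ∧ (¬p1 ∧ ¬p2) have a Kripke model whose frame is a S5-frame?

1. ¬(((p1 ∨ p3) → p2) → □◇((p1 ∨ p3) → p2)) ∧ (¬p1 ∧ ¬p2), u
2. ¬(((p1 ∨ p3) → p2) → □◇((p1 ∨ p3) → p2)), u   [∧-rule on 1]
3. ¬p1 ∧ ¬p2, u   [∧-rule on 1]
4. (p1 ∨ p3) → p2, u   [¬→-rule on 2]
5. ¬□◇((p1 ∨ p3) → p2), u   [¬→-rule on 2]
6. ¬p1, u   [∧-rule on 3]
7. ¬p2, u   [∧-rule on 3]
8. ¬(p1 ∨ p3), u   [→-rule on 4 (branches; this branch)]
9. ¬p3, u   [¬∨-rule on 8]
10. ¬◇((p1 ∨ p3) → p2), v   [¬□-rule on 5: fresh world v, uRv]
11. ¬((p1 ∨ p3) → p2), u   [¬◇-rule on 10 via vRu]
12. p1 ∨ p3, u   [¬→-rule on 11]
13. ¬((p1 ∨ p3) → p2), v   [¬◇-rule on 10 via vRv]
14. p1 ∨ p3, v   [¬→-rule on 13]
15. ¬p2, v   [¬→-rule on 13]
16. p3, u   [∨-rule on 12 (branches; this branch)]
Accessibility: uRu, uRv, vRu, vRv
Branch closes: p3 and ¬p3 both at u.
(One branch shown.) All branches close.

Unsatisfiable (every branch closes)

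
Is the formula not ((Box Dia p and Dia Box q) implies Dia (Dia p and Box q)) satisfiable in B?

Unsatisfiable (every branch closes)

1. not ((Box Dia p and Dia Box q) implies Dia (Dia p and Box q)), u
2. Box Dia p and Dia Box q, u
3. not Dia (Dia p and Box q), u
4. Box Dia p, u
5. Dia Box q, u
6. not (Dia p and Box q), u
7. Dia p, u
8. not Box q, u
9. Box q, v
10. not (Dia p and Box q), v
11. Dia p, v
12. q, u
13. q, v
14. not Box q, v
15. p, w
16. not (Dia p and Box q), w
17. Dia p, w
18. not Box q, w
19. not q, x
20. not (Dia p and Box q), x
21. Dia p, x
22. not Dia p, x
23. not p, u
24. not p, x
25. p, y
26. q, y
27. not q, z
28. q, z
Accessibility: uRu, uRv, uRw, uRx, vRu, vRv, vRy, vRz, wRu, wRw, xRu, xRx, yRv, yRy, zRv, zRz
Branch closes: q and not q both at z.
All branches of the tableau close; one closing branch shown above.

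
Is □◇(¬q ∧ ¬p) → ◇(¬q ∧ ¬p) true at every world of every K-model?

No, not valid

Tableau for the negation ¬(□◇(¬q ∧ ¬p) → ◇(¬q ∧ ¬p)):
1. ¬(□◇(¬q ∧ ¬p) → ◇(¬q ∧ ¬p)), 0
2. □◇(¬q ∧ ¬p), 0
3. ¬◇(¬q ∧ ¬p), 0
The negation has an open branch (countermodel exists).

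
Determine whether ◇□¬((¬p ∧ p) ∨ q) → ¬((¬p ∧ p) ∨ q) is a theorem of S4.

No, not valid

Tableau for the negation ¬(◇□¬((¬p ∧ p) ∨ q) → ¬((¬p ∧ p) ∨ q)):
1. ¬(◇□¬((¬p ∧ p) ∨ q) → ¬((¬p ∧ p) ∨ q)), w0
2. ◇□¬((¬p ∧ p) ∨ q), w0
3. (¬p ∧ p) ∨ q, w0
4. q, w0
5. □¬((¬p ∧ p) ∨ q), w1
6. ¬((¬p ∧ p) ∨ q), w1
7. ¬(¬p ∧ p), w1
8. ¬q, w1
9. ¬p, w1
Accessibility: w0Rw0, w0Rw1, w1Rw1
The negation has an open branch (countermodel exists).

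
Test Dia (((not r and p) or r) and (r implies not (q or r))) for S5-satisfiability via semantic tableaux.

Satisfiable

1. Dia (((not r and p) or r) and (r implies not (q or r))), w0
2. ((not r and p) or r) and (r implies not (q or r)), w1
3. (not r and p) or r, w1
4. r implies not (q or r), w1
5. not r and p, w1
6. not r, w1
7. p, w1
8. not (q or r), w1
9. not q, w1
Accessibility: w0Rw0, w0Rw1, w1Rw0, w1Rw1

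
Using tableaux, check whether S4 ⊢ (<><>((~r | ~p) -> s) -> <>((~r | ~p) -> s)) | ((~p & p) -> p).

Tableau for the negation ~((<><>((~r | ~p) -> s) -> <>((~r | ~p) -> s)) | ((~p & p) -> p)):
1. ~((<><>((~r | ~p) -> s) -> <>((~r | ~p) -> s)) | ((~p & p) -> p)), 0
2. ~(<><>((~r | ~p) -> s) -> <>((~r | ~p) -> s)), 0
3. ~((~p & p) -> p), 0
4. <><>((~r | ~p) -> s), 0
5. ~<>((~r | ~p) -> s), 0
6. ~p & p, 0
7. ~p, 0
8. p, 0
Accessibility: 0R0
Branch closes: p and ~p both at 0.
All branches of the negation close; one closing branch shown above.

Valid in S4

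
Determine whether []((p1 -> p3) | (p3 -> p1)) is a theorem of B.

Valid in B

Tableau for the negation ~[]((p1 -> p3) | (p3 -> p1)):
1. ~[]((p1 -> p3) | (p3 -> p1)), u
2. ~((p1 -> p3) | (p3 -> p1)), v
3. ~(p1 -> p3), v
4. ~(p3 -> p1), v
5. p1, v
6. ~p3, v
7. p3, v
8. ~p1, v
Accessibility: uRu, uRv, vRu, vRv
Branch closes: p3 and ~p3 both at v.
All branches of the negation close; one closing branch shown above.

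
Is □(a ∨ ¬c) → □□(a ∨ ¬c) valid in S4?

Tableau for the negation ¬(□(a ∨ ¬c) → □□(a ∨ ¬c)):
1. ¬(□(a ∨ ¬c) → □□(a ∨ ¬c)), w0
2. □(a ∨ ¬c), w0
3. ¬□□(a ∨ ¬c), w0
4. a ∨ ¬c, w0
5. ¬c, w0
6. ¬□(a ∨ ¬c), w1
7. a ∨ ¬c, w1
8. ¬c, w1
9. ¬(a ∨ ¬c), w2
10. ¬a, w2
11. c, w2
12. a ∨ ¬c, w2
13. ¬c, w2
Accessibility: w0Rw0, w0Rw1, w0Rw2, w1Rw1, w1Rw2, w2Rw2
Branch closes: c and ¬c both at w2.
Every branch of the negation's tableau closes; the branch above is one of them.

Valid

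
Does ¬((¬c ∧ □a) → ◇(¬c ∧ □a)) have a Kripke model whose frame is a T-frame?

Unsatisfiable (every branch closes)

1. ¬((¬c ∧ □a) → ◇(¬c ∧ □a)), u
2. ¬c ∧ □a, u   [¬→-rule on 1]
3. ¬◇(¬c ∧ □a), u   [¬→-rule on 1]
4. ¬c, u   [∧-rule on 2]
5. □a, u   [∧-rule on 2]
6. ¬(¬c ∧ □a), u   [¬◇-rule on 3 via uRu]
7. a, u   [□-rule on 5 via uRu]
8. ¬□a, u   [¬∧-rule on 6 (branches; this branch)]
9. ¬a, v   [¬□-rule on 8: fresh world v, uRv]
10. ¬(¬c ∧ □a), v   [¬◇-rule on 3 via uRv]
11. a, v   [□-rule on 5 via uRv]
Accessibility: uRu, uRv, vRv
Branch closes: a and ¬a both at v.
(One branch shown.) All branches close.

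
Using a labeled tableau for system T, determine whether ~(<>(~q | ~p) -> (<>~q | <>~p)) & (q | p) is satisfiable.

Unsatisfiable (every branch closes)

1. ~(<>(~q | ~p) -> (<>~q | <>~p)) & (q | p), u
2. ~(<>(~q | ~p) -> (<>~q | <>~p)), u
3. q | p, u
4. <>(~q | ~p), u
5. ~(<>~q | <>~p), u
6. ~<>~q, u
7. ~<>~p, u
8. q, u
9. p, u
10. ~q | ~p, v
11. q, v
12. p, v
13. ~p, v
Accessibility: uRu, uRv, vRv
Branch closes: p and ~p both at v.
Every branch closes; the branch above is one of them.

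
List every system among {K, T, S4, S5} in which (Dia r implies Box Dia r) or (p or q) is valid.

S5

S4-tableau for the negation not ((Dia r implies Box Dia r) or (p or q)):
1. not ((Dia r implies Box Dia r) or (p or q)), u
2. not (Dia r implies Box Dia r), u
3. not (p or q), u
4. Dia r, u
5. not Box Dia r, u
6. not p, u
7. not q, u
8. r, v
9. not Dia r, w
10. not r, w
Accessibility: uRu, uRv, uRw, vRv, wRw
Complete open branch: countermodel on an S4-frame, so not valid in S4, nor in K, T (the same frame is also a K-frame and a T-frame).
S5-tableau for the negation not ((Dia r implies Box Dia r) or (p or q)):
1. not ((Dia r implies Box Dia r) or (p or q)), u
2. not (Dia r implies Box Dia r), u
3. not (p or q), u
4. Dia r, u
5. not Box Dia r, u
6. not p, u
7. not q, u
8. r, v
9. not Dia r, w
10. not r, u
11. not r, v
Accessibility: uRu, uRv, uRw, vRu, vRv, vRw, wRu, wRv, wRw
Branch closes: r and not r both at v.
Every branch closes (one shown): valid in S5.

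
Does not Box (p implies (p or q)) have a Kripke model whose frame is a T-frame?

Unsatisfiable

1. not Box (p implies (p or q)), u
2. not (p implies (p or q)), v   [neg-Box-rule on 1: fresh world v, uRv]
3. p, v   [neg-implies-rule on 2]
4. not (p or q), v   [neg-implies-rule on 2]
5. not p, v   [neg-or-rule on 4]
6. not q, v   [neg-or-rule on 4]
Accessibility: uRu, uRv, vRv
Branch closes: p and not p both at v.
Every branch closes; the branch above is one of them.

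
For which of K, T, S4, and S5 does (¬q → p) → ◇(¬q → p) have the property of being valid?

T, S4, S5

K-tableau for the negation ¬((¬q → p) → ◇(¬q → p)):
1. ¬((¬q → p) → ◇(¬q → p)), w0
2. ¬q → p, w0
3. ¬◇(¬q → p), w0
4. p, w0
Complete open branch: countermodel on a K-frame, so not valid in K.
T-tableau for the negation ¬((¬q → p) → ◇(¬q → p)):
1. ¬((¬q → p) → ◇(¬q → p)), w0
2. ¬q → p, w0
3. ¬◇(¬q → p), w0
4. ¬(¬q → p), w0
5. ¬q, w0
6. ¬p, w0
7. p, w0
Accessibility: w0Rw0
Branch closes: p and ¬p both at w0.
Every branch closes (one shown): valid in T, hence also in S4, S5 (every theorem of T is a theorem of S4 and S5).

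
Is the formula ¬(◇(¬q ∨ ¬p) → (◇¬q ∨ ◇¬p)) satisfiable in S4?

Unsatisfiable (every branch closes)

1. ¬(◇(¬q ∨ ¬p) → (◇¬q ∨ ◇¬p)), u
2. ◇(¬q ∨ ¬p), u   [¬→-rule on 1]
3. ¬(◇¬q ∨ ◇¬p), u   [¬→-rule on 1]
4. ¬◇¬q, u   [¬∨-rule on 3]
5. ¬◇¬p, u   [¬∨-rule on 3]
6. q, u   [¬◇-rule on 4 via uRu]
7. p, u   [¬◇-rule on 5 via uRu]
8. ¬q ∨ ¬p, v   [◇-rule on 2: fresh world v, uRv]
9. q, v   [¬◇-rule on 4 via uRv]
10. p, v   [¬◇-rule on 5 via uRv]
11. ¬p, v   [∨-rule on 8 (branches; this branch)]
Accessibility: uRu, uRv, vRv
Branch closes: p and ¬p both at v.
All branches of the tableau close; one closing branch shown above.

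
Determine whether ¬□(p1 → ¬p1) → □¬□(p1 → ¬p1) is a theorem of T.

Tableau for the negation ¬(¬□(p1 → ¬p1) → □¬□(p1 → ¬p1)):
1. ¬(¬□(p1 → ¬p1) → □¬□(p1 → ¬p1)), u
2. ¬□(p1 → ¬p1), u   [¬→-rule on 1]
3. ¬□¬□(p1 → ¬p1), u   [¬→-rule on 1]
4. ¬(p1 → ¬p1), v   [¬□-rule on 2: fresh world v, uRv]
5. p1, v   [¬→-rule on 4]
6. □(p1 → ¬p1), w   [¬□-rule on 3: fresh world w, uRw]
7. p1 → ¬p1, w   [□-rule on 6 via wRw]
8. ¬p1, w   [→-rule on 7 (branches; this branch)]
Accessibility: uRu, uRv, uRw, vRv, wRw
The negation has an open branch (countermodel exists).

Invalid (countermodel exists)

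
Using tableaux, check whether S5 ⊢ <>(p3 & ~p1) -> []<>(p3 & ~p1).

Valid in S5

Tableau for the negation ~(<>(p3 & ~p1) -> []<>(p3 & ~p1)):
1. ~(<>(p3 & ~p1) -> []<>(p3 & ~p1)), w0
2. <>(p3 & ~p1), w0
3. ~[]<>(p3 & ~p1), w0
4. p3 & ~p1, w1
5. p3, w1
6. ~p1, w1
7. ~<>(p3 & ~p1), w2
8. ~(p3 & ~p1), w0
9. ~(p3 & ~p1), w1
10. ~(p3 & ~p1), w2
11. p1, w0
12. p1, w1
Accessibility: w0Rw0, w0Rw1, w0Rw2, w1Rw0, w1Rw1, w1Rw2, w2Rw0, w2Rw1, w2Rw2
Branch closes: p1 and ~p1 both at w1.
All branches of the negation close; one closing branch shown above.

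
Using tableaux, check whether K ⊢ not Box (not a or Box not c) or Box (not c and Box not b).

Tableau for the negation not (not Box (not a or Box not c) or Box (not c and Box not b)):
1. not (not Box (not a or Box not c) or Box (not c and Box not b)), u
2. Box (not a or Box not c), u
3. not Box (not c and Box not b), u
4. not (not c and Box not b), v
5. not a or Box not c, v
6. not Box not b, v
7. Box not c, v
8. b, w
9. not c, w
Accessibility: uRv, vRw
The negation has an open branch (countermodel exists).

No, not valid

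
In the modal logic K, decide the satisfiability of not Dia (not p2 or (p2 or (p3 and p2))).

Satisfiable (open branch found)

1. not Dia (not p2 or (p2 or (p3 and p2))), 0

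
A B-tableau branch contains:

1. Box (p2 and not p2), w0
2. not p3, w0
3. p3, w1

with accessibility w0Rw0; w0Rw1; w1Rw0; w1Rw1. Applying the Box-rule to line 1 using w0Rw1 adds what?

p2 and not p2, w1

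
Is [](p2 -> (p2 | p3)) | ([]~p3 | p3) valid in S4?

Tableau for the negation ~([](p2 -> (p2 | p3)) | ([]~p3 | p3)):
1. ~([](p2 -> (p2 | p3)) | ([]~p3 | p3)), u
2. ~[](p2 -> (p2 | p3)), u
3. ~([]~p3 | p3), u
4. ~[]~p3, u
5. ~p3, u
6. ~(p2 -> (p2 | p3)), v
7. p2, v
8. ~(p2 | p3), v
9. ~p2, v
10. ~p3, v
Accessibility: uRu, uRv, vRv
Branch closes: p2 and ~p2 both at v.
Every branch of the negation's tableau closes; the branch above is one of them.

Valid in S4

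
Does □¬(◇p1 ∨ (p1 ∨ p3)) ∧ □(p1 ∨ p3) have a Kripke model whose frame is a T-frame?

Unsatisfiable (every branch closes)

1. □¬(◇p1 ∨ (p1 ∨ p3)) ∧ □(p1 ∨ p3), u
2. □¬(◇p1 ∨ (p1 ∨ p3)), u   [∧-rule on 1]
3. □(p1 ∨ p3), u   [∧-rule on 1]
4. ¬(◇p1 ∨ (p1 ∨ p3)), u   [□-rule on 2 via uRu]
5. ¬◇p1, u   [¬∨-rule on 4]
6. ¬(p1 ∨ p3), u   [¬∨-rule on 4]
7. ¬p1, u   [¬∨-rule on 6]
8. ¬p3, u   [¬∨-rule on 6]
9. p1 ∨ p3, u   [□-rule on 3 via uRu]
10. p3, u   [∨-rule on 9 (branches; this branch)]
Accessibility: uRu
Branch closes: p3 and ¬p3 both at u.
All branches of the tableau close; one closing branch shown above.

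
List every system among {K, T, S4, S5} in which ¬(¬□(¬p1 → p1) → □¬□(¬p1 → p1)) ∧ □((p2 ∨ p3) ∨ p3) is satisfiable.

K, T, S4

S5-tableau for the formula:
1. ¬(¬□(¬p1 → p1) → □¬□(¬p1 → p1)) ∧ □((p2 ∨ p3) ∨ p3), w0
2. ¬(¬□(¬p1 → p1) → □¬□(¬p1 → p1)), w0   [∧-rule on 1]
3. □((p2 ∨ p3) ∨ p3), w0   [∧-rule on 1]
4. ¬□(¬p1 → p1), w0   [¬→-rule on 2]
5. ¬□¬□(¬p1 → p1), w0   [¬→-rule on 2]
6. (p2 ∨ p3) ∨ p3, w0   [□-rule on 3 via w0Rw0]
7. p2 ∨ p3, w0   [∨-rule on 6 (branches; this branch)]
8. p3, w0   [∨-rule on 7 (branches; this branch)]
9. ¬(¬p1 → p1), w1   [¬□-rule on 4: fresh world w1, w0Rw1]
10. ¬p1, w1   [¬→-rule on 9]
11. (p2 ∨ p3) ∨ p3, w1   [□-rule on 3 via w0Rw1]
12. p2 ∨ p3, w1   [∨-rule on 11 (branches; this branch)]
13. p3, w1   [∨-rule on 12 (branches; this branch)]
14. □(¬p1 → p1), w2   [¬□-rule on 5: fresh world w2, w0Rw2]
15. (p2 ∨ p3) ∨ p3, w2   [□-rule on 3 via w0Rw2]
16. ¬p1 → p1, w0   [□-rule on 14 via w2Rw0]
17. ¬p1 → p1, w1   [□-rule on 14 via w2Rw1]
18. ¬p1 → p1, w2   [□-rule on 14 via w2Rw2]
19. p3, w2   [∨-rule on 15 (branches; this branch)]
20. p1, w0   [→-rule on 16 (branches; this branch)]
21. p1, w1   [→-rule on 17 (branches; this branch)]
Accessibility: w0Rw0, w0Rw1, w0Rw2, w1Rw0, w1Rw1, w1Rw2, w2Rw0, w2Rw1, w2Rw2
Branch closes: p1 and ¬p1 both at w1.
Every branch closes (one shown): unsatisfiable in S5.
S4-tableau for the formula:
1. ¬(¬□(¬p1 → p1) → □¬□(¬p1 → p1)) ∧ □((p2 ∨ p3) ∨ p3), w0
2. ¬(¬□(¬p1 → p1) → □¬□(¬p1 → p1)), w0   [∧-rule on 1]
3. □((p2 ∨ p3) ∨ p3), w0   [∧-rule on 1]
4. ¬□(¬p1 → p1), w0   [¬→-rule on 2]
5. ¬□¬□(¬p1 → p1), w0   [¬→-rule on 2]
6. (p2 ∨ p3) ∨ p3, w0   [□-rule on 3 via w0Rw0]
7. p3, w0   [∨-rule on 6 (branches; this branch)]
8. ¬(¬p1 → p1), w1   [¬□-rule on 4: fresh world w1, w0Rw1]
9. ¬p1, w1   [¬→-rule on 8]
10. (p2 ∨ p3) ∨ p3, w1   [□-rule on 3 via w0Rw1]
11. p3, w1   [∨-rule on 10 (branches; this branch)]
12. □(¬p1 → p1), w2   [¬□-rule on 5: fresh world w2, w0Rw2]
13. (p2 ∨ p3) ∨ p3, w2   [□-rule on 3 via w0Rw2]
14. ¬p1 → p1, w2   [□-rule on 12 via w2Rw2]
15. p3, w2   [∨-rule on 13 (branches; this branch)]
16. p1, w2   [→-rule on 14 (branches; this branch)]
Accessibility: w0Rw0, w0Rw1, w0Rw2, w1Rw1, w2Rw2
Complete open branch: satisfiable in S4, hence also in K, T (this S4-model is also a K-model and a T-model).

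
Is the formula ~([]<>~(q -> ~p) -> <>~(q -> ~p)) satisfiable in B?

Unsatisfiable

1. ~([]<>~(q -> ~p) -> <>~(q -> ~p)), w0
2. []<>~(q -> ~p), w0   [~->-rule on 1]
3. ~<>~(q -> ~p), w0   [~->-rule on 1]
4. <>~(q -> ~p), w0   [[]-rule on 2 via w0Rw0]
5. q -> ~p, w0   [~<>-rule on 3 via w0Rw0]
6. ~p, w0   [->-rule on 5 (branches; this branch)]
7. ~(q -> ~p), w1   [<>-rule on 4: fresh world w1, w0Rw1]
8. q, w1   [~->-rule on 7]
9. p, w1   [~->-rule on 7]
10. <>~(q -> ~p), w1   [[]-rule on 2 via w0Rw1]
11. q -> ~p, w1   [~<>-rule on 3 via w0Rw1]
12. ~p, w1   [->-rule on 11 (branches; this branch)]
Accessibility: w0Rw0, w0Rw1, w1Rw0, w1Rw1
Branch closes: p and ~p both at w1.
Every branch closes; the branch above is one of them.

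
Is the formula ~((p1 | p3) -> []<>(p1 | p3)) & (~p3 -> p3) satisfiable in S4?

Satisfiable (open branch found)

1. ~((p1 | p3) -> []<>(p1 | p3)) & (~p3 -> p3), 0
2. ~((p1 | p3) -> []<>(p1 | p3)), 0   [&-rule on 1]
3. ~p3 -> p3, 0   [&-rule on 1]
4. p1 | p3, 0   [~->-rule on 2]
5. ~[]<>(p1 | p3), 0   [~->-rule on 2]
6. p3, 0   [->-rule on 3 (branches; this branch)]
7. ~<>(p1 | p3), 1   [~[]-rule on 5: fresh world 1, 0R1]
8. ~(p1 | p3), 1   [~<>-rule on 7 via 1R1]
9. ~p1, 1   [~|-rule on 8]
10. ~p3, 1   [~|-rule on 8]
Accessibility: 0R0, 0R1, 1R1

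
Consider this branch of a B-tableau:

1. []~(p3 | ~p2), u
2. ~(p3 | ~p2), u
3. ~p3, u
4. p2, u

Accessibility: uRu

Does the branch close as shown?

Open

No atom appears with both signs at the same world.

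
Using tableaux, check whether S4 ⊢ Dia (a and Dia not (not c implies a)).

Tableau for the negation not Dia (a and Dia not (not c implies a)):
1. not Dia (a and Dia not (not c implies a)), w0
2. not (a and Dia not (not c implies a)), w0
3. not Dia not (not c implies a), w0
4. not c implies a, w0
5. a, w0
Accessibility: w0Rw0
The negation has an open branch (countermodel exists).

Invalid (countermodel exists)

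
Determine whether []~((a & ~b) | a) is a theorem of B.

No, not valid

Tableau for the negation ~[]~((a & ~b) | a):
1. ~[]~((a & ~b) | a), u
2. (a & ~b) | a, v
3. a, v
Accessibility: uRu, uRv, vRu, vRv
The negation has an open branch (countermodel exists).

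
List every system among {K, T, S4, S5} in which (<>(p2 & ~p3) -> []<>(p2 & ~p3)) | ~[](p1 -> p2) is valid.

S5

S4-tableau for the negation ~((<>(p2 & ~p3) -> []<>(p2 & ~p3)) | ~[](p1 -> p2)):
1. ~((<>(p2 & ~p3) -> []<>(p2 & ~p3)) | ~[](p1 -> p2)), 0
2. ~(<>(p2 & ~p3) -> []<>(p2 & ~p3)), 0
3. [](p1 -> p2), 0
4. <>(p2 & ~p3), 0
5. ~[]<>(p2 & ~p3), 0
6. p1 -> p2, 0
7. p2, 0
8. p2 & ~p3, 1
9. p2, 1
10. ~p3, 1
11. p1 -> p2, 1
12. ~<>(p2 & ~p3), 2
13. p1 -> p2, 2
14. ~(p2 & ~p3), 2
15. p2, 2
16. p3, 2
Accessibility: 0R0, 0R1, 0R2, 1R1, 2R2
Complete open branch: countermodel on an S4-frame, so not valid in S4, nor in K, T (the same frame is also a K-frame and a T-frame).
S5-tableau for the negation ~((<>(p2 & ~p3) -> []<>(p2 & ~p3)) | ~[](p1 -> p2)):
1. ~((<>(p2 & ~p3) -> []<>(p2 & ~p3)) | ~[](p1 -> p2)), 0
2. ~(<>(p2 & ~p3) -> []<>(p2 & ~p3)), 0
3. [](p1 -> p2), 0
4. <>(p2 & ~p3), 0
5. ~[]<>(p2 & ~p3), 0
6. p1 -> p2, 0
7. p2, 0
8. p2 & ~p3, 1
9. p2, 1
10. ~p3, 1
11. p1 -> p2, 1
12. ~<>(p2 & ~p3), 2
13. p1 -> p2, 2
14. ~(p2 & ~p3), 0
15. ~(p2 & ~p3), 1
16. ~(p2 & ~p3), 2
17. p2, 2
18. p3, 0
19. p3, 1
Accessibility: 0R0, 0R1, 0R2, 1R0, 1R1, 1R2, 2R0, 2R1, 2R2
Branch closes: p3 and ~p3 both at 1.
Every branch closes (one shown): valid in S5.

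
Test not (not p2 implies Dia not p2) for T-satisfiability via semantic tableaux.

No, unsatisfiable

1. not (not p2 implies Dia not p2), w0
2. not p2, w0
3. not Dia not p2, w0
4. p2, w0
Accessibility: w0Rw0
Branch closes: p2 and not p2 both at w0.
Every branch closes; the branch above is one of them.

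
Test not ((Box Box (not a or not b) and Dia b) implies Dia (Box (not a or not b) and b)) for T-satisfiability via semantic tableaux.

1. not ((Box Box (not a or not b) and Dia b) implies Dia (Box (not a or not b) and b)), w0
2. Box Box (not a or not b) and Dia b, w0
3. not Dia (Box (not a or not b) and b), w0
4. Box Box (not a or not b), w0
5. Dia b, w0
6. not (Box (not a or not b) and b), w0
7. Box (not a or not b), w0
8. not a or not b, w0
9. not Box (not a or not b), w0
10. not b, w0
11. b, w1
12. not (Box (not a or not b) and b), w1
13. Box (not a or not b), w1
14. not a or not b, w1
15. not Box (not a or not b), w1
16. not a, w1
17. not (not a or not b), w2
18. a, w2
19. b, w2
20. not (Box (not a or not b) and b), w2
21. Box (not a or not b), w2
22. not a or not b, w2
23. not Box (not a or not b), w2
24. not b, w2
Accessibility: w0Rw0, w0Rw1, w0Rw2, w1Rw1, w2Rw2
Branch closes: b and not b both at w2.
Every branch closes; the branch above is one of them.

No, unsatisfiable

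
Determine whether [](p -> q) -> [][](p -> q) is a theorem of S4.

Valid in S4

Tableau for the negation ~([](p -> q) -> [][](p -> q)):
1. ~([](p -> q) -> [][](p -> q)), u
2. [](p -> q), u
3. ~[][](p -> q), u
4. p -> q, u
5. q, u
6. ~[](p -> q), v
7. p -> q, v
8. q, v
9. ~(p -> q), w
10. p, w
11. ~q, w
12. p -> q, w
13. q, w
Accessibility: uRu, uRv, uRw, vRv, vRw, wRw
Branch closes: q and ~q both at w.
All branches of the negation close; one closing branch shown above.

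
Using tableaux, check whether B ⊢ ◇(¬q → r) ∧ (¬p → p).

Tableau for the negation ¬(◇(¬q → r) ∧ (¬p → p)):
1. ¬(◇(¬q → r) ∧ (¬p → p)), u
2. ¬(¬p → p), u
3. ¬p, u
Accessibility: uRu
The negation has an open branch (countermodel exists).

Not valid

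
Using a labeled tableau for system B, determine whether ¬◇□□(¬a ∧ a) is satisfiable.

1. ¬◇□□(¬a ∧ a), u
2. ¬□□(¬a ∧ a), u
3. ¬□(¬a ∧ a), v
4. ¬□□(¬a ∧ a), v
5. ¬(¬a ∧ a), w
6. ¬a, w
7. ¬□(¬a ∧ a), x
8. ¬(¬a ∧ a), y
9. ¬a, y
Accessibility: uRu, uRv, vRu, vRv, vRw, vRx, wRv, wRw, xRv, xRx, xRy, yRx, yRy

Satisfiable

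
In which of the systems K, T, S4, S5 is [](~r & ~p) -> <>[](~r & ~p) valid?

T, S4, S5

T-tableau for the negation ~([](~r & ~p) -> <>[](~r & ~p)):
1. ~([](~r & ~p) -> <>[](~r & ~p)), w0
2. [](~r & ~p), w0   [~->-rule on 1]
3. ~<>[](~r & ~p), w0   [~->-rule on 1]
4. ~r & ~p, w0   [[]-rule on 2 via w0Rw0]
5. ~r, w0   [&-rule on 4]
6. ~p, w0   [&-rule on 4]
7. ~[](~r & ~p), w0   [~<>-rule on 3 via w0Rw0]
8. ~(~r & ~p), w1   [~[]-rule on 7: fresh world w1, w0Rw1]
9. ~r & ~p, w1   [[]-rule on 2 via w0Rw1]
10. ~r, w1   [&-rule on 9]
11. ~p, w1   [&-rule on 9]
12. ~[](~r & ~p), w1   [~<>-rule on 3 via w0Rw1]
13. p, w1   [~&-rule on 8 (branches; this branch)]
Accessibility: w0Rw0, w0Rw1, w1Rw1
Branch closes: p and ~p both at w1.
Every branch closes (one shown): valid in T, hence also in S4, S5 (every theorem of T is a theorem of S4 and S5).
K-tableau for the negation ~([](~r & ~p) -> <>[](~r & ~p)):
1. ~([](~r & ~p) -> <>[](~r & ~p)), w0
2. [](~r & ~p), w0   [~->-rule on 1]
3. ~<>[](~r & ~p), w0   [~->-rule on 1]
Complete open branch: countermodel on a K-frame, so not valid in K.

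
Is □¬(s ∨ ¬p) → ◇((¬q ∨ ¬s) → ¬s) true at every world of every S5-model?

Tableau for the negation ¬(□¬(s ∨ ¬p) → ◇((¬q ∨ ¬s) → ¬s)):
1. ¬(□¬(s ∨ ¬p) → ◇((¬q ∨ ¬s) → ¬s)), u
2. □¬(s ∨ ¬p), u
3. ¬◇((¬q ∨ ¬s) → ¬s), u
4. ¬(s ∨ ¬p), u
5. ¬s, u
6. p, u
7. ¬((¬q ∨ ¬s) → ¬s), u
8. ¬q ∨ ¬s, u
9. s, u
Accessibility: uRu
Branch closes: s and ¬s both at u.
All branches of the negation close; one closing branch shown above.

Yes, valid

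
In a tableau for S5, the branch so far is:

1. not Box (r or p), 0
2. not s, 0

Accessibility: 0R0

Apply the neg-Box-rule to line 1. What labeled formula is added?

a fresh world 1 with 0R1, and not (r or p) at 1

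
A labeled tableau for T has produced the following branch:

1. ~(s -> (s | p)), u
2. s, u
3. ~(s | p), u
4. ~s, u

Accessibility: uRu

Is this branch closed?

Closed

Both s and ~s appear at u.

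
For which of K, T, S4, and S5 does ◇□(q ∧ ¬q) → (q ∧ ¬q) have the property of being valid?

K-tableau for the negation ¬(◇□(q ∧ ¬q) → (q ∧ ¬q)):
1. ¬(◇□(q ∧ ¬q) → (q ∧ ¬q)), u
2. ◇□(q ∧ ¬q), u
3. ¬(q ∧ ¬q), u
4. q, u
5. □(q ∧ ¬q), v
Accessibility: uRv
Complete open branch: countermodel on a K-frame, so not valid in K.
T-tableau for the negation ¬(◇□(q ∧ ¬q) → (q ∧ ¬q)):
1. ¬(◇□(q ∧ ¬q) → (q ∧ ¬q)), u
2. ◇□(q ∧ ¬q), u
3. ¬(q ∧ ¬q), u
4. q, u
5. □(q ∧ ¬q), v
6. q ∧ ¬q, v
7. q, v
8. ¬q, v
Accessibility: uRu, uRv, vRv
Branch closes: q and ¬q both at v.
Every branch closes (one shown): valid in T, hence also in S4, S5 (every theorem of T is a theorem of S4 and S5).

T, S4, S5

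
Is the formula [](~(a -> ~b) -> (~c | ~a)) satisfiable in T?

1. [](~(a -> ~b) -> (~c | ~a)), 0
2. ~(a -> ~b) -> (~c | ~a), 0
3. ~c | ~a, 0
4. ~a, 0
Accessibility: 0R0

Satisfiable (open branch found)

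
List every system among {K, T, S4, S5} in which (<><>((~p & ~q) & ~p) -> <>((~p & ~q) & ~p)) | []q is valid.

S4, S5

S4-tableau for the negation ~((<><>((~p & ~q) & ~p) -> <>((~p & ~q) & ~p)) | []q):
1. ~((<><>((~p & ~q) & ~p) -> <>((~p & ~q) & ~p)) | []q), w0
2. ~(<><>((~p & ~q) & ~p) -> <>((~p & ~q) & ~p)), w0   [~|-rule on 1]
3. ~[]q, w0   [~|-rule on 1]
4. <><>((~p & ~q) & ~p), w0   [~->-rule on 2]
5. ~<>((~p & ~q) & ~p), w0   [~->-rule on 2]
6. ~((~p & ~q) & ~p), w0   [~<>-rule on 5 via w0Rw0]
7. ~(~p & ~q), w0   [~&-rule on 6 (branches; this branch)]
8. q, w0   [~&-rule on 7 (branches; this branch)]
9. ~q, w1   [~[]-rule on 3: fresh world w1, w0Rw1]
10. ~((~p & ~q) & ~p), w1   [~<>-rule on 5 via w0Rw1]
11. ~(~p & ~q), w1   [~&-rule on 10 (branches; this branch)]
12. p, w1   [~&-rule on 11 (branches; this branch)]
13. <>((~p & ~q) & ~p), w2   [<>-rule on 4: fresh world w2, w0Rw2]
14. ~((~p & ~q) & ~p), w2   [~<>-rule on 5 via w0Rw2]
15. ~(~p & ~q), w2   [~&-rule on 14 (branches; this branch)]
16. q, w2   [~&-rule on 15 (branches; this branch)]
17. (~p & ~q) & ~p, w3   [<>-rule on 13: fresh world w3, w2Rw3]
18. ~p & ~q, w3   [&-rule on 17]
19. ~p, w3   [&-rule on 17]
20. ~q, w3   [&-rule on 18]
21. ~((~p & ~q) & ~p), w3   [~<>-rule on 5 via w0Rw3]
22. ~(~p & ~q), w3   [~&-rule on 21 (branches; this branch)]
23. q, w3   [~&-rule on 22 (branches; this branch)]
Accessibility: w0Rw0, w0Rw1, w0Rw2, w0Rw3, w1Rw1, w2Rw2, w2Rw3, w3Rw3
Branch closes: q and ~q both at w3.
Every branch closes (one shown): valid in S4, hence also in S5 (every theorem of S4 is a theorem of S5).
T-tableau for the negation ~((<><>((~p & ~q) & ~p) -> <>((~p & ~q) & ~p)) | []q):
1. ~((<><>((~p & ~q) & ~p) -> <>((~p & ~q) & ~p)) | []q), w0
2. ~(<><>((~p & ~q) & ~p) -> <>((~p & ~q) & ~p)), w0   [~|-rule on 1]
3. ~[]q, w0   [~|-rule on 1]
4. <><>((~p & ~q) & ~p), w0   [~->-rule on 2]
5. ~<>((~p & ~q) & ~p), w0   [~->-rule on 2]
6. ~((~p & ~q) & ~p), w0   [~<>-rule on 5 via w0Rw0]
7. p, w0   [~&-rule on 6 (branches; this branch)]
8. ~q, w1   [~[]-rule on 3: fresh world w1, w0Rw1]
9. ~((~p & ~q) & ~p), w1   [~<>-rule on 5 via w0Rw1]
10. p, w1   [~&-rule on 9 (branches; this branch)]
11. <>((~p & ~q) & ~p), w2   [<>-rule on 4: fresh world w2, w0Rw2]
12. ~((~p & ~q) & ~p), w2   [~<>-rule on 5 via w0Rw2]
13. p, w2   [~&-rule on 12 (branches; this branch)]
14. (~p & ~q) & ~p, w3   [<>-rule on 11: fresh world w3, w2Rw3]
15. ~p & ~q, w3   [&-rule on 14]
16. ~p, w3   [&-rule on 14]
17. ~q, w3   [&-rule on 15]
Accessibility: w0Rw0, w0Rw1, w0Rw2, w1Rw1, w2Rw2, w2Rw3, w3Rw3
Complete open branch: countermodel on a T-frame, so not valid in T, nor in K (the same frame is also a K-frame).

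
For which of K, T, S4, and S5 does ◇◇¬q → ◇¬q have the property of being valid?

T-tableau for the negation ¬(◇◇¬q → ◇¬q):
1. ¬(◇◇¬q → ◇¬q), 0
2. ◇◇¬q, 0
3. ¬◇¬q, 0
4. q, 0
5. ◇¬q, 1
6. q, 1
7. ¬q, 2
Accessibility: 0R0, 0R1, 1R1, 1R2, 2R2
Complete open branch: countermodel on a T-frame, so not valid in T, nor in K (the same frame is also a K-frame).
S4-tableau for the negation ¬(◇◇¬q → ◇¬q):
1. ¬(◇◇¬q → ◇¬q), 0
2. ◇◇¬q, 0
3. ¬◇¬q, 0
4. q, 0
5. ◇¬q, 1
6. q, 1
7. ¬q, 2
8. q, 2
Accessibility: 0R0, 0R1, 0R2, 1R1, 1R2, 2R2
Branch closes: q and ¬q both at 2.
Every branch closes (one shown): valid in S4, hence also in S5 (every theorem of S4 is a theorem of S5).

S4, S5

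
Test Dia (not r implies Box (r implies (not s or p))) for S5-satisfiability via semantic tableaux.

Satisfiable

1. Dia (not r implies Box (r implies (not s or p))), 0
2. not r implies Box (r implies (not s or p)), 1   [Dia-rule on 1: fresh world 1, 0R1]
3. Box (r implies (not s or p)), 1   [implies-rule on 2 (branches; this branch)]
4. r implies (not s or p), 0   [Box-rule on 3 via 1R0]
5. r implies (not s or p), 1   [Box-rule on 3 via 1R1]
6. not s or p, 0   [implies-rule on 4 (branches; this branch)]
7. not s or p, 1   [implies-rule on 5 (branches; this branch)]
8. p, 0   [or-rule on 6 (branches; this branch)]
9. p, 1   [or-rule on 7 (branches; this branch)]
Accessibility: 0R0, 0R1, 1R0, 1R1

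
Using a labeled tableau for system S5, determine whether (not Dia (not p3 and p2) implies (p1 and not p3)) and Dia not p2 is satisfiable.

Satisfiable

1. (not Dia (not p3 and p2) implies (p1 and not p3)) and Dia not p2, u
2. not Dia (not p3 and p2) implies (p1 and not p3), u   [and-rule on 1]
3. Dia not p2, u   [and-rule on 1]
4. p1 and not p3, u   [implies-rule on 2 (branches; this branch)]
5. p1, u   [and-rule on 4]
6. not p3, u   [and-rule on 4]
7. not p2, v   [Dia-rule on 3: fresh world v, uRv]
Accessibility: uRu, uRv, vRu, vRv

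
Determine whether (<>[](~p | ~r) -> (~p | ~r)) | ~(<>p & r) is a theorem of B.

Valid in B

Tableau for the negation ~((<>[](~p | ~r) -> (~p | ~r)) | ~(<>p & r)):
1. ~((<>[](~p | ~r) -> (~p | ~r)) | ~(<>p & r)), w0
2. ~(<>[](~p | ~r) -> (~p | ~r)), w0
3. <>p & r, w0
4. <>[](~p | ~r), w0
5. ~(~p | ~r), w0
6. <>p, w0
7. r, w0
8. p, w0
9. [](~p | ~r), w1
10. ~p | ~r, w0
11. ~p | ~r, w1
12. ~r, w0
Accessibility: w0Rw0, w0Rw1, w1Rw0, w1Rw1
Branch closes: r and ~r both at w0.
Every branch of the negation's tableau closes; the branch above is one of them.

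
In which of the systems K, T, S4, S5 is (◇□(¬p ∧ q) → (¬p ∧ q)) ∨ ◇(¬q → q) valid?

T, S4, S5

K-tableau for the negation ¬((◇□(¬p ∧ q) → (¬p ∧ q)) ∨ ◇(¬q → q)):
1. ¬((◇□(¬p ∧ q) → (¬p ∧ q)) ∨ ◇(¬q → q)), w0
2. ¬(◇□(¬p ∧ q) → (¬p ∧ q)), w0   [¬∨-rule on 1]
3. ¬◇(¬q → q), w0   [¬∨-rule on 1]
4. ◇□(¬p ∧ q), w0   [¬→-rule on 2]
5. ¬(¬p ∧ q), w0   [¬→-rule on 2]
6. ¬q, w0   [¬∧-rule on 5 (branches; this branch)]
7. □(¬p ∧ q), w1   [◇-rule on 4: fresh world w1, w0Rw1]
8. ¬(¬q → q), w1   [¬◇-rule on 3 via w0Rw1]
9. ¬q, w1   [¬→-rule on 8]
Accessibility: w0Rw1
Complete open branch: countermodel on a K-frame, so not valid in K.
T-tableau for the negation ¬((◇□(¬p ∧ q) → (¬p ∧ q)) ∨ ◇(¬q → q)):
1. ¬((◇□(¬p ∧ q) → (¬p ∧ q)) ∨ ◇(¬q → q)), w0
2. ¬(◇□(¬p ∧ q) → (¬p ∧ q)), w0   [¬∨-rule on 1]
3. ¬◇(¬q → q), w0   [¬∨-rule on 1]
4. ◇□(¬p ∧ q), w0   [¬→-rule on 2]
5. ¬(¬p ∧ q), w0   [¬→-rule on 2]
6. ¬(¬q → q), w0   [¬◇-rule on 3 via w0Rw0]
7. ¬q, w0   [¬→-rule on 6]
8. □(¬p ∧ q), w1   [◇-rule on 4: fresh world w1, w0Rw1]
9. ¬(¬q → q), w1   [¬◇-rule on 3 via w0Rw1]
10. ¬q, w1   [¬→-rule on 9]
11. ¬p ∧ q, w1   [□-rule on 8 via w1Rw1]
12. ¬p, w1   [∧-rule on 11]
13. q, w1   [∧-rule on 11]
Accessibility: w0Rw0, w0Rw1, w1Rw1
Branch closes: q and ¬q both at w1.
Every branch closes (one shown): valid in T, hence also in S4, S5 (every theorem of T is a theorem of S4 and S5).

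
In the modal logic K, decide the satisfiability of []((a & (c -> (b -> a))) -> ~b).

Satisfiable (open branch found)

1. []((a & (c -> (b -> a))) -> ~b), u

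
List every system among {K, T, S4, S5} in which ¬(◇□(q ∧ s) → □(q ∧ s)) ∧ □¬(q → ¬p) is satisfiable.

K, T, S4

S4-tableau for the formula:
1. ¬(◇□(q ∧ s) → □(q ∧ s)) ∧ □¬(q → ¬p), 0
2. ¬(◇□(q ∧ s) → □(q ∧ s)), 0   [∧-rule on 1]
3. □¬(q → ¬p), 0   [∧-rule on 1]
4. ◇□(q ∧ s), 0   [¬→-rule on 2]
5. ¬□(q ∧ s), 0   [¬→-rule on 2]
6. ¬(q → ¬p), 0   [□-rule on 3 via 0R0]
7. q, 0   [¬→-rule on 6]
8. p, 0   [¬→-rule on 6]
9. □(q ∧ s), 1   [◇-rule on 4: fresh world 1, 0R1]
10. ¬(q → ¬p), 1   [□-rule on 3 via 0R1]
11. q, 1   [¬→-rule on 10]
12. p, 1   [¬→-rule on 10]
13. q ∧ s, 1   [□-rule on 9 via 1R1]
14. s, 1   [∧-rule on 13]
15. ¬(q ∧ s), 2   [¬□-rule on 5: fresh world 2, 0R2]
16. ¬(q → ¬p), 2   [□-rule on 3 via 0R2]
17. q, 2   [¬→-rule on 16]
18. p, 2   [¬→-rule on 16]
19. ¬s, 2   [¬∧-rule on 15 (branches; this branch)]
Accessibility: 0R0, 0R1, 0R2, 1R1, 2R2
Complete open branch: satisfiable in S4, hence also in K, T (this S4-model is also a K-model and a T-model).
S5-tableau for the formula:
1. ¬(◇□(q ∧ s) → □(q ∧ s)) ∧ □¬(q → ¬p), 0
2. ¬(◇□(q ∧ s) → □(q ∧ s)), 0   [∧-rule on 1]
3. □¬(q → ¬p), 0   [∧-rule on 1]
4. ◇□(q ∧ s), 0   [¬→-rule on 2]
5. ¬□(q ∧ s), 0   [¬→-rule on 2]
6. ¬(q → ¬p), 0   [□-rule on 3 via 0R0]
7. q, 0   [¬→-rule on 6]
8. p, 0   [¬→-rule on 6]
9. □(q ∧ s), 1   [◇-rule on 4: fresh world 1, 0R1]
10. ¬(q → ¬p), 1   [□-rule on 3 via 0R1]
11. q, 1   [¬→-rule on 10]
12. p, 1   [¬→-rule on 10]
13. q ∧ s, 0   [□-rule on 9 via 1R0]
14. s, 0   [∧-rule on 13]
15. q ∧ s, 1   [□-rule on 9 via 1R1]
16. s, 1   [∧-rule on 15]
17. ¬(q ∧ s), 2   [¬□-rule on 5: fresh world 2, 0R2]
18. ¬(q → ¬p), 2   [□-rule on 3 via 0R2]
19. q, 2   [¬→-rule on 18]
20. p, 2   [¬→-rule on 18]
21. q ∧ s, 2   [□-rule on 9 via 1R2]
22. s, 2   [∧-rule on 21]
23. ¬s, 2   [¬∧-rule on 17 (branches; this branch)]
Accessibility: 0R0, 0R1, 0R2, 1R0, 1R1, 1R2, 2R0, 2R1, 2R2
Branch closes: s and ¬s both at 2.
Every branch closes (one shown): unsatisfiable in S5.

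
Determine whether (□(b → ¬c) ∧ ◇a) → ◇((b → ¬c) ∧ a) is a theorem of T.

Tableau for the negation ¬((□(b → ¬c) ∧ ◇a) → ◇((b → ¬c) ∧ a)):
1. ¬((□(b → ¬c) ∧ ◇a) → ◇((b → ¬c) ∧ a)), 0
2. □(b → ¬c) ∧ ◇a, 0
3. ¬◇((b → ¬c) ∧ a), 0
4. □(b → ¬c), 0
5. ◇a, 0
6. ¬((b → ¬c) ∧ a), 0
7. b → ¬c, 0
8. ¬a, 0
9. ¬c, 0
10. a, 1
11. ¬((b → ¬c) ∧ a), 1
12. b → ¬c, 1
13. ¬(b → ¬c), 1
14. b, 1
15. c, 1
16. ¬c, 1
Accessibility: 0R0, 0R1, 1R1
Branch closes: c and ¬c both at 1.
Every branch of the negation's tableau closes; the branch above is one of them.

Valid in T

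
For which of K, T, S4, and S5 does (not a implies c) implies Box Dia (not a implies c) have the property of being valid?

S5-tableau for the negation not ((not a implies c) implies Box Dia (not a implies c)):
1. not ((not a implies c) implies Box Dia (not a implies c)), w0
2. not a implies c, w0
3. not Box Dia (not a implies c), w0
4. c, w0
5. not Dia (not a implies c), w1
6. not (not a implies c), w0
7. not a, w0
8. not c, w0
Accessibility: w0Rw0, w0Rw1, w1Rw0, w1Rw1
Branch closes: c and not c both at w0.
Every branch closes (one shown): valid in S5.
S4-tableau for the negation not ((not a implies c) implies Box Dia (not a implies c)):
1. not ((not a implies c) implies Box Dia (not a implies c)), w0
2. not a implies c, w0
3. not Box Dia (not a implies c), w0
4. c, w0
5. not Dia (not a implies c), w1
6. not (not a implies c), w1
7. not a, w1
8. not c, w1
Accessibility: w0Rw0, w0Rw1, w1Rw1
Complete open branch: countermodel on an S4-frame, so not valid in S4, nor in K, T (the same frame is also a K-frame and a T-frame).

S5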